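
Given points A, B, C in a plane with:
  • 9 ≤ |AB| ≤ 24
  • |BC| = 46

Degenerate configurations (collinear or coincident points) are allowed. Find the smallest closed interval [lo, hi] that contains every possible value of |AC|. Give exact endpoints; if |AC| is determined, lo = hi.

|AB| ∈ [9, 24]
|BC| ∈ {46}
|AC| ∈ [22, 70]

|AC| ∈ [22, 70]  (≈ [22.0000, 70.0000])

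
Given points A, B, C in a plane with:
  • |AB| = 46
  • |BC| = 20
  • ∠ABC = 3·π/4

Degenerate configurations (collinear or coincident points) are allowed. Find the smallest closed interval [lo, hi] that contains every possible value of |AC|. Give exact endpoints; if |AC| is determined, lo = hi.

|AB| ∈ {46}
|BC| ∈ {20}
|AC| ∈ {2·√(230·√(2) + 629)}

|AC| = 2·√(230·√(2) + 629)  (≈ 61.7825)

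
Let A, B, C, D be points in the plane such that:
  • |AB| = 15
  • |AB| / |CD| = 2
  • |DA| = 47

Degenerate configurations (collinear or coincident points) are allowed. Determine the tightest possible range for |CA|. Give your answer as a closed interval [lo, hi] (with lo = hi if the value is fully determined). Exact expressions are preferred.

|AB| ∈ {15}
|AD| ∈ {47}
|CD| ∈ {15/2}
|BD| ∈ [32, 62]
|AC| ∈ [79/2, 109/2]
|BC| ∈ [49/2, 139/2]

|CA| ∈ [79/2, 109/2]  (≈ [39.5000, 54.5000])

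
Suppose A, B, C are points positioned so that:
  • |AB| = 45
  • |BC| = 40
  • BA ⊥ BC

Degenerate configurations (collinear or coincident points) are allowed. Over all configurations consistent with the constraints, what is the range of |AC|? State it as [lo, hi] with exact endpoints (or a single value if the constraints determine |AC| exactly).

|AB| ∈ {45}
|BC| ∈ {40}
|AC| ∈ {5·√(145)}

|AC| = 5·√(145)  (≈ 60.2080)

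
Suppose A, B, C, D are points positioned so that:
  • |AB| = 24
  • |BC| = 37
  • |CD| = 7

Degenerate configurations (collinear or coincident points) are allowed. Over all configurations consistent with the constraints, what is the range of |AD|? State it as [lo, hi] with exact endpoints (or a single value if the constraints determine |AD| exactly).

|AB| ∈ {24}
|BC| ∈ {37}
|CD| ∈ {7}
|AC| ∈ [13, 61]
|BD| ∈ [30, 44]
|AD| ∈ [6, 68]

|AD| ∈ [6, 68]  (≈ [6.0000, 68.0000])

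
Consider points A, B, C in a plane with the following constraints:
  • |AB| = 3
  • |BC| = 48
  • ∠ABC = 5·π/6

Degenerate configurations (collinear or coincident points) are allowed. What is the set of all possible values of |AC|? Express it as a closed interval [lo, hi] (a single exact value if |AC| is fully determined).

|AC| = 3·√(16·√(3) + 257)  (≈ 50.6203)

|AB| ∈ {3}
|BC| ∈ {48}
|AC| ∈ {3·√(16·√(3) + 257)}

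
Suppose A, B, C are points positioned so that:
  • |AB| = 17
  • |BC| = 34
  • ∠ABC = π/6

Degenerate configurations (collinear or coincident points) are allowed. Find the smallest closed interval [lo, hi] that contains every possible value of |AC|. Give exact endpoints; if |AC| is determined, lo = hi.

|AC| = 17·√(5 - 2·√(3))  (≈ 21.0683)

|AB| ∈ {17}
|BC| ∈ {34}
|AC| ∈ {17·√(5 - 2·√(3))}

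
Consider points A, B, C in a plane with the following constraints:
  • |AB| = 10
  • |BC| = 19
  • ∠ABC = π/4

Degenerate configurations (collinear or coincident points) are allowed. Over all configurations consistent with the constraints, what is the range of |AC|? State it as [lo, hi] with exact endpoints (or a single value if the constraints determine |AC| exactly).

|AB| ∈ {10}
|BC| ∈ {19}
|AC| ∈ {√(461 - 190·√(2))}

|AC| = √(461 - 190·√(2))  (≈ 13.8672)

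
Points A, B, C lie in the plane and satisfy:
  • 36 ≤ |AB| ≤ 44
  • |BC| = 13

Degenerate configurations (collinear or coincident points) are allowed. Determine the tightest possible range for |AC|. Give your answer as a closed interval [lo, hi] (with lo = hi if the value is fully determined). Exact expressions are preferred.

|AB| ∈ [36, 44]
|BC| ∈ {13}
|AC| ∈ [23, 57]

|AC| ∈ [23, 57]  (≈ [23.0000, 57.0000])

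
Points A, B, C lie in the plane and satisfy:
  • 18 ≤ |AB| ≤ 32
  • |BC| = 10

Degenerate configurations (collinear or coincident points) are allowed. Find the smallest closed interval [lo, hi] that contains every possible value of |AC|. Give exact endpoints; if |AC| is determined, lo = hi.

|AB| ∈ [18, 32]
|BC| ∈ {10}
|AC| ∈ [8, 42]

|AC| ∈ [8, 42]  (≈ [8.0000, 42.0000])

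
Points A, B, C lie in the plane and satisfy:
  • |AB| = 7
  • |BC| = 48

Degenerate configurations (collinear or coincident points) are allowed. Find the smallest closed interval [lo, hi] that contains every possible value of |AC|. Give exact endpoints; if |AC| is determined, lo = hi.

|AB| ∈ {7}
|BC| ∈ {48}
|AC| ∈ [41, 55]

|AC| ∈ [41, 55]  (≈ [41.0000, 55.0000])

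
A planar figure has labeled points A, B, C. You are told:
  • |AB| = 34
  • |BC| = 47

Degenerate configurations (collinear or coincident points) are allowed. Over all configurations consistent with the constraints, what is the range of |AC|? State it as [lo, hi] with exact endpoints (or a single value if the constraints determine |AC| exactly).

|AB| ∈ {34}
|BC| ∈ {47}
|AC| ∈ [13, 81]

|AC| ∈ [13, 81]  (≈ [13.0000, 81.0000])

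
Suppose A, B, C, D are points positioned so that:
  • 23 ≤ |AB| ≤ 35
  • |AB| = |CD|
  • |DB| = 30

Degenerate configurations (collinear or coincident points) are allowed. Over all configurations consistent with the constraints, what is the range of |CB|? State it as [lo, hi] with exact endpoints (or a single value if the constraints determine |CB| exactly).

|CB| ∈ [0, 65]  (≈ [0.0000, 65.0000])

|AB| ∈ [23, 35]
|BD| ∈ {30}
|CD| ∈ [23, 35]
|AD| ∈ [0, 65]
|BC| ∈ [0, 65]
|AC| ∈ [0, 100]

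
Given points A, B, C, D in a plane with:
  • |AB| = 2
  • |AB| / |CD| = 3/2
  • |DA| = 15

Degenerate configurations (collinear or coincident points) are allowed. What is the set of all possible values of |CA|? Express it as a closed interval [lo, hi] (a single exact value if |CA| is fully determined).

|AB| ∈ {2}
|AD| ∈ {15}
|CD| ∈ {4/3}
|BD| ∈ [13, 17]
|AC| ∈ [41/3, 49/3]
|BC| ∈ [35/3, 55/3]

|CA| ∈ [41/3, 49/3]  (≈ [13.6667, 16.3333])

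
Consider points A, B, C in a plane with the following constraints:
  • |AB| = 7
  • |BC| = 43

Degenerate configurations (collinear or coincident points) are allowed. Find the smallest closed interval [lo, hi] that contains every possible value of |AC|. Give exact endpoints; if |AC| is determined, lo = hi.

|AB| ∈ {7}
|BC| ∈ {43}
|AC| ∈ [36, 50]

|AC| ∈ [36, 50]  (≈ [36.0000, 50.0000])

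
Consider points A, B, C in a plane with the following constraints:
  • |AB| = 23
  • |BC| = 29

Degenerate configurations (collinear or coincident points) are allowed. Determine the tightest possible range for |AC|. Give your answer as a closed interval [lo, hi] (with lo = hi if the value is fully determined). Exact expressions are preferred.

|AC| ∈ [6, 52]  (≈ [6.0000, 52.0000])

|AB| ∈ {23}
|BC| ∈ {29}
|AC| ∈ [6, 52]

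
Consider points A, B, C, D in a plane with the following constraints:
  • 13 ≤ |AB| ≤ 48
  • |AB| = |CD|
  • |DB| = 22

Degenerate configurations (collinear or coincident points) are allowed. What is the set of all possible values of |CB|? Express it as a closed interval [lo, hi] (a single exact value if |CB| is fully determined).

|AB| ∈ [13, 48]
|BD| ∈ {22}
|CD| ∈ [13, 48]
|AD| ∈ [0, 70]
|BC| ∈ [0, 70]
|AC| ∈ [0, 118]

|CB| ∈ [0, 70]  (≈ [0.0000, 70.0000])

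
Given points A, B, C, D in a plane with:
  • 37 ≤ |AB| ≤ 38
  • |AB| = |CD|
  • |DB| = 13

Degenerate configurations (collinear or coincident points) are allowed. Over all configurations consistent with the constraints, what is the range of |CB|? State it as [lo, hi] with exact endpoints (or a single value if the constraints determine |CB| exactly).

|CB| ∈ [24, 51]  (≈ [24.0000, 51.0000])

|AB| ∈ [37, 38]
|BD| ∈ {13}
|CD| ∈ [37, 38]
|AD| ∈ [24, 51]
|BC| ∈ [24, 51]
|AC| ∈ [0, 89]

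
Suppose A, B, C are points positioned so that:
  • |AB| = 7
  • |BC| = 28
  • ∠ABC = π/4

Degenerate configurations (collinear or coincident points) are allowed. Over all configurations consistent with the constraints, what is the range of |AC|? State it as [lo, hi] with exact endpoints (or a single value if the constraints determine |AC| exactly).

|AC| = 7·√(17 - 4·√(2))  (≈ 23.5757)

|AB| ∈ {7}
|BC| ∈ {28}
|AC| ∈ {7·√(17 - 4·√(2))}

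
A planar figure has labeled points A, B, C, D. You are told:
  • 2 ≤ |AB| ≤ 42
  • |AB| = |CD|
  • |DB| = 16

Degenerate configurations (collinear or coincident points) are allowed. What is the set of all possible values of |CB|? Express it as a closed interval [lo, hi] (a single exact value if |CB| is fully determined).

|AB| ∈ [2, 42]
|BD| ∈ {16}
|CD| ∈ [2, 42]
|AD| ∈ [0, 58]
|BC| ∈ [0, 58]
|AC| ∈ [0, 100]

|CB| ∈ [0, 58]  (≈ [0.0000, 58.0000])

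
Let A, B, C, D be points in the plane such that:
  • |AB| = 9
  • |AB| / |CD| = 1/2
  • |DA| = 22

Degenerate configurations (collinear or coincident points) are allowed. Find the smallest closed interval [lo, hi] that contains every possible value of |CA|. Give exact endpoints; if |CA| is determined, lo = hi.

|CA| ∈ [4, 40]  (≈ [4.0000, 40.0000])

|AB| ∈ {9}
|AD| ∈ {22}
|CD| ∈ {18}
|BD| ∈ [13, 31]
|AC| ∈ [4, 40]
|BC| ∈ [0, 49]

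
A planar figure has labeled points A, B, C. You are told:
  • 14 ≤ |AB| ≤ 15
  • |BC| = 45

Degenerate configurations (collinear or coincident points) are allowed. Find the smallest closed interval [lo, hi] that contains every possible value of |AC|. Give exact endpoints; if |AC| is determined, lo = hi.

|AC| ∈ [30, 60]  (≈ [30.0000, 60.0000])

|AB| ∈ [14, 15]
|BC| ∈ {45}
|AC| ∈ [30, 60]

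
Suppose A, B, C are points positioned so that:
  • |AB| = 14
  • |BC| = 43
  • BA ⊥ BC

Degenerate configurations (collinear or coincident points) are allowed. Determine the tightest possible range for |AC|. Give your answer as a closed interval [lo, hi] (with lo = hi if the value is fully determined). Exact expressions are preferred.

|AB| ∈ {14}
|BC| ∈ {43}
|AC| ∈ {√(2045)}

|AC| = √(2045)  (≈ 45.2217)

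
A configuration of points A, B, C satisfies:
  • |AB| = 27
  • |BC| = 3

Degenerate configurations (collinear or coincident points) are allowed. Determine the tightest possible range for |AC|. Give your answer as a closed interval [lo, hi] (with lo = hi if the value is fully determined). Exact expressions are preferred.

|AC| ∈ [24, 30]  (≈ [24.0000, 30.0000])

|AB| ∈ {27}
|BC| ∈ {3}
|AC| ∈ [24, 30]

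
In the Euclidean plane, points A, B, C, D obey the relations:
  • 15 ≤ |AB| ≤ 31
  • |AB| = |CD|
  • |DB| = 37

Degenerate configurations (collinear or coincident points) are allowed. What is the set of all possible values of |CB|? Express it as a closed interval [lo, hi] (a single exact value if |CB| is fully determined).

|AB| ∈ [15, 31]
|BD| ∈ {37}
|CD| ∈ [15, 31]
|AD| ∈ [6, 68]
|BC| ∈ [6, 68]
|AC| ∈ [0, 99]

|CB| ∈ [6, 68]  (≈ [6.0000, 68.0000])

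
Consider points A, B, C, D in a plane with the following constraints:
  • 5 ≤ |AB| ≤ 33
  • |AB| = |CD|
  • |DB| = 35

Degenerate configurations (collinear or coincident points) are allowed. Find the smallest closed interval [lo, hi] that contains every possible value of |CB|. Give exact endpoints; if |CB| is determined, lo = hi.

|AB| ∈ [5, 33]
|BD| ∈ {35}
|CD| ∈ [5, 33]
|AD| ∈ [2, 68]
|BC| ∈ [2, 68]
|AC| ∈ [0, 101]

|CB| ∈ [2, 68]  (≈ [2.0000, 68.0000])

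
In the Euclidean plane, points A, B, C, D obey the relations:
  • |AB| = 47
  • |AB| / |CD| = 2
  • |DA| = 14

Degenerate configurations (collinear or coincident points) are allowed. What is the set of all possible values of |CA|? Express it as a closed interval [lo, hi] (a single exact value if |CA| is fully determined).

|CA| ∈ [19/2, 75/2]  (≈ [9.5000, 37.5000])

|AB| ∈ {47}
|AD| ∈ {14}
|CD| ∈ {47/2}
|BD| ∈ [33, 61]
|AC| ∈ [19/2, 75/2]
|BC| ∈ [19/2, 169/2]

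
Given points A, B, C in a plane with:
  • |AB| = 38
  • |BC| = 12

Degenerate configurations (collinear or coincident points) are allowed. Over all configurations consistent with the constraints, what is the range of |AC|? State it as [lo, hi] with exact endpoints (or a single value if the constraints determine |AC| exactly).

|AB| ∈ {38}
|BC| ∈ {12}
|AC| ∈ [26, 50]

|AC| ∈ [26, 50]  (≈ [26.0000, 50.0000])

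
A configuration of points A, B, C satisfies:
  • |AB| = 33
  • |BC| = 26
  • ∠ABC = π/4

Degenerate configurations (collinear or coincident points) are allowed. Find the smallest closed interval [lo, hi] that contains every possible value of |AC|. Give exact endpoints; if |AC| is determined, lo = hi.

|AB| ∈ {33}
|BC| ∈ {26}
|AC| ∈ {√(1765 - 858·√(2))}

|AC| = √(1765 - 858·√(2))  (≈ 23.4863)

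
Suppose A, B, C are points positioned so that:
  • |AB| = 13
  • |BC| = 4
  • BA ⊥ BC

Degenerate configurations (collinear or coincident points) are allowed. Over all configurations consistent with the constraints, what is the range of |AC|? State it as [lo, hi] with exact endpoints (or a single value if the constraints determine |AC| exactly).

|AC| = √(185)  (≈ 13.6015)

|AB| ∈ {13}
|BC| ∈ {4}
|AC| ∈ {√(185)}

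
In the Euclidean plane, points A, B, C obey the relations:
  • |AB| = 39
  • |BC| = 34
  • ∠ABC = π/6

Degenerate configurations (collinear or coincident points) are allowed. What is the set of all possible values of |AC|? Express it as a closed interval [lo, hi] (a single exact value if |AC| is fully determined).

|AC| = √(2677 - 1326·√(3))  (≈ 19.5013)

|AB| ∈ {39}
|BC| ∈ {34}
|AC| ∈ {√(2677 - 1326·√(3))}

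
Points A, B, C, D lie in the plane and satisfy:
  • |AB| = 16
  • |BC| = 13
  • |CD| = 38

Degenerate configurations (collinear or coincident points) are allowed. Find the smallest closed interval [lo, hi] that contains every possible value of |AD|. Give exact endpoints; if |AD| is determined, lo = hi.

|AD| ∈ [9, 67]  (≈ [9.0000, 67.0000])

|AB| ∈ {16}
|BC| ∈ {13}
|CD| ∈ {38}
|AC| ∈ [3, 29]
|BD| ∈ [25, 51]
|AD| ∈ [9, 67]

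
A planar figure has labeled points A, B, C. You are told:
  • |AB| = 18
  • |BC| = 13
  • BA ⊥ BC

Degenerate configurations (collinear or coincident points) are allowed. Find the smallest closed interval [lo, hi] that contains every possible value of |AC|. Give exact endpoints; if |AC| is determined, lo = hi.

|AB| ∈ {18}
|BC| ∈ {13}
|AC| ∈ {√(493)}

|AC| = √(493)  (≈ 22.2036)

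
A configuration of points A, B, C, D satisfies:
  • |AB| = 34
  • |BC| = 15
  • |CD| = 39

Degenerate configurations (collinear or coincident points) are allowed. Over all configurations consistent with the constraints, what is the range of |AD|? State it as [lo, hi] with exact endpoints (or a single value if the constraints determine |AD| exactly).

|AB| ∈ {34}
|BC| ∈ {15}
|CD| ∈ {39}
|AC| ∈ [19, 49]
|BD| ∈ [24, 54]
|AD| ∈ [0, 88]

|AD| ∈ [0, 88]  (≈ [0.0000, 88.0000])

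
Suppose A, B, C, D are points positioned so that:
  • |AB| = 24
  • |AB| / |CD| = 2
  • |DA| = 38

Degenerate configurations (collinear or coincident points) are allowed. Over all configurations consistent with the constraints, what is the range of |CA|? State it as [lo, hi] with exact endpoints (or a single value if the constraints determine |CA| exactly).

|CA| ∈ [26, 50]  (≈ [26.0000, 50.0000])

|AB| ∈ {24}
|AD| ∈ {38}
|CD| ∈ {12}
|BD| ∈ [14, 62]
|AC| ∈ [26, 50]
|BC| ∈ [2, 74]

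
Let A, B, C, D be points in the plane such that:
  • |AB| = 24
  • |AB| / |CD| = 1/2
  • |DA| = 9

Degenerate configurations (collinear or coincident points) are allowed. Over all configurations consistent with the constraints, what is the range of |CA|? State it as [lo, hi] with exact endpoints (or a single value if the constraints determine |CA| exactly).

|AB| ∈ {24}
|AD| ∈ {9}
|CD| ∈ {48}
|BD| ∈ [15, 33]
|AC| ∈ [39, 57]
|BC| ∈ [15, 81]

|CA| ∈ [39, 57]  (≈ [39.0000, 57.0000])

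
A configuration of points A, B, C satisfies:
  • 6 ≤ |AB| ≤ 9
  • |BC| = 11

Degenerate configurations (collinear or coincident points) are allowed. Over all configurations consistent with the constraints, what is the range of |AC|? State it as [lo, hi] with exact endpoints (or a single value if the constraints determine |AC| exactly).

|AB| ∈ [6, 9]
|BC| ∈ {11}
|AC| ∈ [2, 20]

|AC| ∈ [2, 20]  (≈ [2.0000, 20.0000])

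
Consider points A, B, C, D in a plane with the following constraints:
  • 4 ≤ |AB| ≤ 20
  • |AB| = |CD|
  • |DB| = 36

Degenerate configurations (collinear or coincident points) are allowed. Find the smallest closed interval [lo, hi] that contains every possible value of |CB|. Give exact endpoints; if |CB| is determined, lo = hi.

|CB| ∈ [16, 56]  (≈ [16.0000, 56.0000])

|AB| ∈ [4, 20]
|BD| ∈ {36}
|CD| ∈ [4, 20]
|AD| ∈ [16, 56]
|BC| ∈ [16, 56]
|AC| ∈ [0, 76]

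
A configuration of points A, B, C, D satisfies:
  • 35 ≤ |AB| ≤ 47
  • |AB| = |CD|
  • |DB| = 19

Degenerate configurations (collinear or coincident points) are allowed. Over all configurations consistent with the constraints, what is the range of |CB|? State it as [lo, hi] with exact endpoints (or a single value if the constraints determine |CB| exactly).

|CB| ∈ [16, 66]  (≈ [16.0000, 66.0000])

|AB| ∈ [35, 47]
|BD| ∈ {19}
|CD| ∈ [35, 47]
|AD| ∈ [16, 66]
|BC| ∈ [16, 66]
|AC| ∈ [0, 113]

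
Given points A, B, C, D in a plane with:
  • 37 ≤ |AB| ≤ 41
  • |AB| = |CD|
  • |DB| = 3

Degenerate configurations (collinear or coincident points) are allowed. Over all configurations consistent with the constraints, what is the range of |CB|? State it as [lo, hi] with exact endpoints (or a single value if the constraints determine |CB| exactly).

|CB| ∈ [34, 44]  (≈ [34.0000, 44.0000])

|AB| ∈ [37, 41]
|BD| ∈ {3}
|CD| ∈ [37, 41]
|AD| ∈ [34, 44]
|BC| ∈ [34, 44]
|AC| ∈ [0, 85]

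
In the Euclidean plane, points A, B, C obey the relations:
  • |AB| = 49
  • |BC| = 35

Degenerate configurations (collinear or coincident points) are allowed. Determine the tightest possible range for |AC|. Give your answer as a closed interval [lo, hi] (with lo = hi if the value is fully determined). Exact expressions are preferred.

|AB| ∈ {49}
|BC| ∈ {35}
|AC| ∈ [14, 84]

|AC| ∈ [14, 84]  (≈ [14.0000, 84.0000])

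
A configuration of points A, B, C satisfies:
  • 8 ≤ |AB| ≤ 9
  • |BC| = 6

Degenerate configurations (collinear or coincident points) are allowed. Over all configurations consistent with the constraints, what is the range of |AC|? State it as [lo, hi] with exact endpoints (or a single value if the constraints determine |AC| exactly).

|AB| ∈ [8, 9]
|BC| ∈ {6}
|AC| ∈ [2, 15]

|AC| ∈ [2, 15]  (≈ [2.0000, 15.0000])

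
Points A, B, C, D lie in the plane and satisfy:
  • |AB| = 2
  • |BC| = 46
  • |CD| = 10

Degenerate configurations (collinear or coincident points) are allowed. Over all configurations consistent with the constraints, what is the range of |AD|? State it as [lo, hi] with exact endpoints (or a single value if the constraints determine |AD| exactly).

|AD| ∈ [34, 58]  (≈ [34.0000, 58.0000])

|AB| ∈ {2}
|BC| ∈ {46}
|CD| ∈ {10}
|AC| ∈ [44, 48]
|BD| ∈ [36, 56]
|AD| ∈ [34, 58]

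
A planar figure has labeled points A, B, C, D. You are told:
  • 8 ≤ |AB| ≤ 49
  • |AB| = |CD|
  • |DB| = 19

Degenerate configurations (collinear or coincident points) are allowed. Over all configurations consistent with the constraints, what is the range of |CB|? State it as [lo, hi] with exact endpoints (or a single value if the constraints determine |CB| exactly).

|CB| ∈ [0, 68]  (≈ [0.0000, 68.0000])

|AB| ∈ [8, 49]
|BD| ∈ {19}
|CD| ∈ [8, 49]
|AD| ∈ [0, 68]
|BC| ∈ [0, 68]
|AC| ∈ [0, 117]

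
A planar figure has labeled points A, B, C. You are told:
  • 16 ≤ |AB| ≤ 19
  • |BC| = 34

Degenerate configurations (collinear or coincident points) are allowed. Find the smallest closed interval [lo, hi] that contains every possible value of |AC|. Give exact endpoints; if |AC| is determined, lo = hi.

|AC| ∈ [15, 53]  (≈ [15.0000, 53.0000])

|AB| ∈ [16, 19]
|BC| ∈ {34}
|AC| ∈ [15, 53]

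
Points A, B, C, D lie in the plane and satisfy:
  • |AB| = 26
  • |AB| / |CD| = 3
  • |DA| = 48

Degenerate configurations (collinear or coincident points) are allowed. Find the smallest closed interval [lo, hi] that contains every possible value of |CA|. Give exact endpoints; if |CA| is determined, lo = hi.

|CA| ∈ [118/3, 170/3]  (≈ [39.3333, 56.6667])

|AB| ∈ {26}
|AD| ∈ {48}
|CD| ∈ {26/3}
|BD| ∈ [22, 74]
|AC| ∈ [118/3, 170/3]
|BC| ∈ [40/3, 248/3]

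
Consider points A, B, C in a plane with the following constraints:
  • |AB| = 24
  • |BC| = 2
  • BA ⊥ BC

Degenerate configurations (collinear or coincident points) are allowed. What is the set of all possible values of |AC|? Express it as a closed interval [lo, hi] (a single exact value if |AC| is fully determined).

|AC| = 2·√(145)  (≈ 24.0832)

|AB| ∈ {24}
|BC| ∈ {2}
|AC| ∈ {2·√(145)}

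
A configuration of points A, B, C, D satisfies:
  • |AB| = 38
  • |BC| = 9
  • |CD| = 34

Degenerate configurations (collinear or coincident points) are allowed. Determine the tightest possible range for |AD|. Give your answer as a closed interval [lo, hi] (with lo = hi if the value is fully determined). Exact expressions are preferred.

|AD| ∈ [0, 81]  (≈ [0.0000, 81.0000])

|AB| ∈ {38}
|BC| ∈ {9}
|CD| ∈ {34}
|AC| ∈ [29, 47]
|BD| ∈ [25, 43]
|AD| ∈ [0, 81]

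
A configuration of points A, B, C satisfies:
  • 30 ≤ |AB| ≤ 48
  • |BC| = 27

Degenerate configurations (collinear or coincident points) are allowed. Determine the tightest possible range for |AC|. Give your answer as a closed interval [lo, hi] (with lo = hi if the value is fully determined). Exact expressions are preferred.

|AC| ∈ [3, 75]  (≈ [3.0000, 75.0000])

|AB| ∈ [30, 48]
|BC| ∈ {27}
|AC| ∈ [3, 75]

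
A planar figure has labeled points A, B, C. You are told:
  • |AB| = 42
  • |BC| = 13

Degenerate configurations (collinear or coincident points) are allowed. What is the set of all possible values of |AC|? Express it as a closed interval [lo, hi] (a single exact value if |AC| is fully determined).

|AB| ∈ {42}
|BC| ∈ {13}
|AC| ∈ [29, 55]

|AC| ∈ [29, 55]  (≈ [29.0000, 55.0000])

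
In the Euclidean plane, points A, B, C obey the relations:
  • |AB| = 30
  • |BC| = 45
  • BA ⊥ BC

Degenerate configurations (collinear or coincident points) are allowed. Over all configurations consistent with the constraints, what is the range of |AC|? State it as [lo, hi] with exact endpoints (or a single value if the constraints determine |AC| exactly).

|AC| = 15·√(13)  (≈ 54.0833)

|AB| ∈ {30}
|BC| ∈ {45}
|AC| ∈ {15·√(13)}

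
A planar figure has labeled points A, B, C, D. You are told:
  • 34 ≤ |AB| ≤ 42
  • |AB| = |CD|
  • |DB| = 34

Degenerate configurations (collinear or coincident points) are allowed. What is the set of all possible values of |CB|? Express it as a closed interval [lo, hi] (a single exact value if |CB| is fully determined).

|AB| ∈ [34, 42]
|BD| ∈ {34}
|CD| ∈ [34, 42]
|AD| ∈ [0, 76]
|BC| ∈ [0, 76]
|AC| ∈ [0, 118]

|CB| ∈ [0, 76]  (≈ [0.0000, 76.0000])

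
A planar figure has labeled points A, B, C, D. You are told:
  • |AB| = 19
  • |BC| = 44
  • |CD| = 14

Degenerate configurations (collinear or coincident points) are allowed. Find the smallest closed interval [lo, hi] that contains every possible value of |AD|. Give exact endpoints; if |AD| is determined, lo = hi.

|AD| ∈ [11, 77]  (≈ [11.0000, 77.0000])

|AB| ∈ {19}
|BC| ∈ {44}
|CD| ∈ {14}
|AC| ∈ [25, 63]
|BD| ∈ [30, 58]
|AD| ∈ [11, 77]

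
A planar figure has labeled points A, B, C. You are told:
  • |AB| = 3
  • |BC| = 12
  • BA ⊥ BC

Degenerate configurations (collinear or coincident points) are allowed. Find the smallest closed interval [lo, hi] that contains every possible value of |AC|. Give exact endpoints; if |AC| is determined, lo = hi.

|AB| ∈ {3}
|BC| ∈ {12}
|AC| ∈ {3·√(17)}

|AC| = 3·√(17)  (≈ 12.3693)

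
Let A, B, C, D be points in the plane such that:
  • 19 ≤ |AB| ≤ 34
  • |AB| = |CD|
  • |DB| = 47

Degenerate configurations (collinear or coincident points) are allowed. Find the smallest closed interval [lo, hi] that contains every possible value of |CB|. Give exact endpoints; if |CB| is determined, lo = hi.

|CB| ∈ [13, 81]  (≈ [13.0000, 81.0000])

|AB| ∈ [19, 34]
|BD| ∈ {47}
|CD| ∈ [19, 34]
|AD| ∈ [13, 81]
|BC| ∈ [13, 81]
|AC| ∈ [0, 115]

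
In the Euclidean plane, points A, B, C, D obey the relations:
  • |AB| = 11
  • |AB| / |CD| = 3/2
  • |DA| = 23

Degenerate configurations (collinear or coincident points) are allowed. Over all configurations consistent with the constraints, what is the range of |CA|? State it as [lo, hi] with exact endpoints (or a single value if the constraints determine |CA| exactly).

|CA| ∈ [47/3, 91/3]  (≈ [15.6667, 30.3333])

|AB| ∈ {11}
|AD| ∈ {23}
|CD| ∈ {22/3}
|BD| ∈ [12, 34]
|AC| ∈ [47/3, 91/3]
|BC| ∈ [14/3, 124/3]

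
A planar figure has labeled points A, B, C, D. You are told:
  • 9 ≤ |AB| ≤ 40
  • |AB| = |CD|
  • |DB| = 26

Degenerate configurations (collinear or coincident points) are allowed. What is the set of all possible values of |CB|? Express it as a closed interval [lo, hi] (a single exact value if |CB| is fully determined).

|AB| ∈ [9, 40]
|BD| ∈ {26}
|CD| ∈ [9, 40]
|AD| ∈ [0, 66]
|BC| ∈ [0, 66]
|AC| ∈ [0, 106]

|CB| ∈ [0, 66]  (≈ [0.0000, 66.0000])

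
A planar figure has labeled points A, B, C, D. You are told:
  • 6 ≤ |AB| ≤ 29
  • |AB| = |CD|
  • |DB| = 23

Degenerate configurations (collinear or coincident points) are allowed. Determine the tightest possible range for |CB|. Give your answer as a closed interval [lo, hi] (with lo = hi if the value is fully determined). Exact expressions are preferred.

|AB| ∈ [6, 29]
|BD| ∈ {23}
|CD| ∈ [6, 29]
|AD| ∈ [0, 52]
|BC| ∈ [0, 52]
|AC| ∈ [0, 81]

|CB| ∈ [0, 52]  (≈ [0.0000, 52.0000])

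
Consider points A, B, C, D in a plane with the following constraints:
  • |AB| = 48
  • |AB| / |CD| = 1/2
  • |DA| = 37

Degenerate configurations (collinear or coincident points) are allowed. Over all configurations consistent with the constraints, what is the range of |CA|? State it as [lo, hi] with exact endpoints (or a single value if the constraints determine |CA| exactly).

|CA| ∈ [59, 133]  (≈ [59.0000, 133.0000])

|AB| ∈ {48}
|AD| ∈ {37}
|CD| ∈ {96}
|BD| ∈ [11, 85]
|AC| ∈ [59, 133]
|BC| ∈ [11, 181]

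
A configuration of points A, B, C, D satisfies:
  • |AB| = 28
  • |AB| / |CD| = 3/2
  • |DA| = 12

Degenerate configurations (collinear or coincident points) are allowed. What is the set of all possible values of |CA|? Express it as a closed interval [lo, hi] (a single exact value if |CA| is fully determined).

|CA| ∈ [20/3, 92/3]  (≈ [6.6667, 30.6667])

|AB| ∈ {28}
|AD| ∈ {12}
|CD| ∈ {56/3}
|BD| ∈ [16, 40]
|AC| ∈ [20/3, 92/3]
|BC| ∈ [0, 176/3]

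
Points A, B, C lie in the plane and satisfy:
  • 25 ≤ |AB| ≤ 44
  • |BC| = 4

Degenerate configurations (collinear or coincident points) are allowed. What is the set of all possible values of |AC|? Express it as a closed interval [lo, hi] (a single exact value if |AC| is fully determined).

|AB| ∈ [25, 44]
|BC| ∈ {4}
|AC| ∈ [21, 48]

|AC| ∈ [21, 48]  (≈ [21.0000, 48.0000])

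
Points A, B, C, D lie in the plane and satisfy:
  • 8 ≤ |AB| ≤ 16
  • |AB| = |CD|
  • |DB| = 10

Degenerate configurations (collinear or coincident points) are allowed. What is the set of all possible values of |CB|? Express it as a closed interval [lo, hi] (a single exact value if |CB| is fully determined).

|CB| ∈ [0, 26]  (≈ [0.0000, 26.0000])

|AB| ∈ [8, 16]
|BD| ∈ {10}
|CD| ∈ [8, 16]
|AD| ∈ [0, 26]
|BC| ∈ [0, 26]
|AC| ∈ [0, 42]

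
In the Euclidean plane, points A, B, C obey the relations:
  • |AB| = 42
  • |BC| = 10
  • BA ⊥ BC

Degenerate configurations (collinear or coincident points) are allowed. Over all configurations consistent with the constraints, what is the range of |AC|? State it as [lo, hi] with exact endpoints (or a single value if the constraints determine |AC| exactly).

|AC| = 2·√(466)  (≈ 43.1741)

|AB| ∈ {42}
|BC| ∈ {10}
|AC| ∈ {2·√(466)}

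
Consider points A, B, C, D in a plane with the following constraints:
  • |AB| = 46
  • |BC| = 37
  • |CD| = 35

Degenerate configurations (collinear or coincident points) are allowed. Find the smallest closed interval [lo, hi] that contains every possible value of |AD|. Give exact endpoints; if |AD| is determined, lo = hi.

|AD| ∈ [0, 118]  (≈ [0.0000, 118.0000])

|AB| ∈ {46}
|BC| ∈ {37}
|CD| ∈ {35}
|AC| ∈ [9, 83]
|BD| ∈ [2, 72]
|AD| ∈ [0, 118]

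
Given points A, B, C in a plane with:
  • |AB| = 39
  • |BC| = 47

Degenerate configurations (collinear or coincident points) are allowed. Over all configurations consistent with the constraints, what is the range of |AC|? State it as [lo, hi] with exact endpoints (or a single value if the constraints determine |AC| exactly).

|AB| ∈ {39}
|BC| ∈ {47}
|AC| ∈ [8, 86]

|AC| ∈ [8, 86]  (≈ [8.0000, 86.0000])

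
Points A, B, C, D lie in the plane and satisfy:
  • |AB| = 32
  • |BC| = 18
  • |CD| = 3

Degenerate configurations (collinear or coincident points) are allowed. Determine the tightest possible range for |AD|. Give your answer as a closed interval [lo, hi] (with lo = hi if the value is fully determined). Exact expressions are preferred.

|AD| ∈ [11, 53]  (≈ [11.0000, 53.0000])

|AB| ∈ {32}
|BC| ∈ {18}
|CD| ∈ {3}
|AC| ∈ [14, 50]
|BD| ∈ [15, 21]
|AD| ∈ [11, 53]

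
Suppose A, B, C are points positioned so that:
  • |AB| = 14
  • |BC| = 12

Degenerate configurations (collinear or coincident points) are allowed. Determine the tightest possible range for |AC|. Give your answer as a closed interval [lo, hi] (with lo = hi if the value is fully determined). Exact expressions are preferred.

|AC| ∈ [2, 26]  (≈ [2.0000, 26.0000])

|AB| ∈ {14}
|BC| ∈ {12}
|AC| ∈ [2, 26]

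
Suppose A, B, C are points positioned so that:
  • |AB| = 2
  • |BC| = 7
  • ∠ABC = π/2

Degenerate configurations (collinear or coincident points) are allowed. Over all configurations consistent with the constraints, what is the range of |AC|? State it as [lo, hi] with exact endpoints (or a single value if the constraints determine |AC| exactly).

|AC| = √(53)  (≈ 7.2801)

|AB| ∈ {2}
|BC| ∈ {7}
|AC| ∈ {√(53)}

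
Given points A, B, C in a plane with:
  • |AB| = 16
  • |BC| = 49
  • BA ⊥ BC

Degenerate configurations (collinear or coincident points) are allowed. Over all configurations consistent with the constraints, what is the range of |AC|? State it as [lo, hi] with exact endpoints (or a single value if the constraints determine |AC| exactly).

|AB| ∈ {16}
|BC| ∈ {49}
|AC| ∈ {√(2657)}

|AC| = √(2657)  (≈ 51.5461)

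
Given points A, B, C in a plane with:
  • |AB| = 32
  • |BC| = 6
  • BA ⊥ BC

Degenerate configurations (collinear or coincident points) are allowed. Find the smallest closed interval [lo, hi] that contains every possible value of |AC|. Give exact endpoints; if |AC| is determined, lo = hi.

|AB| ∈ {32}
|BC| ∈ {6}
|AC| ∈ {2·√(265)}

|AC| = 2·√(265)  (≈ 32.5576)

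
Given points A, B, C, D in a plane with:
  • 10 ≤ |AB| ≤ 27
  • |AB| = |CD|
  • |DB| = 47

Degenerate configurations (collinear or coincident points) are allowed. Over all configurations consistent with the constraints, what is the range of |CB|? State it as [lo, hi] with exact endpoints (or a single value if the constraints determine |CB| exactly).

|AB| ∈ [10, 27]
|BD| ∈ {47}
|CD| ∈ [10, 27]
|AD| ∈ [20, 74]
|BC| ∈ [20, 74]
|AC| ∈ [0, 101]

|CB| ∈ [20, 74]  (≈ [20.0000, 74.0000])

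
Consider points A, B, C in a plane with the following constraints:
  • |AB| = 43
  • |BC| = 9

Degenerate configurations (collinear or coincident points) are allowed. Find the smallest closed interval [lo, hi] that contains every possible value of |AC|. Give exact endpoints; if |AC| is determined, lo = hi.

|AB| ∈ {43}
|BC| ∈ {9}
|AC| ∈ [34, 52]

|AC| ∈ [34, 52]  (≈ [34.0000, 52.0000])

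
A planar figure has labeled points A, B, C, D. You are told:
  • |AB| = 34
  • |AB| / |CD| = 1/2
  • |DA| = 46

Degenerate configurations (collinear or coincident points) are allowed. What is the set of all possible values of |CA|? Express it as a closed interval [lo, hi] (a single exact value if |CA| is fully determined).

|AB| ∈ {34}
|AD| ∈ {46}
|CD| ∈ {68}
|BD| ∈ [12, 80]
|AC| ∈ [22, 114]
|BC| ∈ [0, 148]

|CA| ∈ [22, 114]  (≈ [22.0000, 114.0000])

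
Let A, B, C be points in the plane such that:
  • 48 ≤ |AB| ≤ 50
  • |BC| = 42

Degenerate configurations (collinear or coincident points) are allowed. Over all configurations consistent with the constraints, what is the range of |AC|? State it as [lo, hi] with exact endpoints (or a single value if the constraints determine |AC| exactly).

|AB| ∈ [48, 50]
|BC| ∈ {42}
|AC| ∈ [6, 92]

|AC| ∈ [6, 92]  (≈ [6.0000, 92.0000])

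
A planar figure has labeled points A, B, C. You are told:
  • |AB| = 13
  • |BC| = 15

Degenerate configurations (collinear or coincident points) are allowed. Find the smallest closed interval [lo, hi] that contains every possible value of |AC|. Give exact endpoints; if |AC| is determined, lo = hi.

|AB| ∈ {13}
|BC| ∈ {15}
|AC| ∈ [2, 28]

|AC| ∈ [2, 28]  (≈ [2.0000, 28.0000])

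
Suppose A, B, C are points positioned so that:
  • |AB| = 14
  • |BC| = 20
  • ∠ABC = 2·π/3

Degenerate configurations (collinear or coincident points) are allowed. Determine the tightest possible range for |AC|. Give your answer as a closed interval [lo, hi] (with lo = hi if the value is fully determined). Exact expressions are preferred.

|AB| ∈ {14}
|BC| ∈ {20}
|AC| ∈ {2·√(219)}

|AC| = 2·√(219)  (≈ 29.5973)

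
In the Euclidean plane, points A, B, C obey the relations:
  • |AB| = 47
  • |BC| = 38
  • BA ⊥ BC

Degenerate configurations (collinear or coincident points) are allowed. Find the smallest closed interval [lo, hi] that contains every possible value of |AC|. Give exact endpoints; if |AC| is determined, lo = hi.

|AC| = √(3653)  (≈ 60.4401)

|AB| ∈ {47}
|BC| ∈ {38}
|AC| ∈ {√(3653)}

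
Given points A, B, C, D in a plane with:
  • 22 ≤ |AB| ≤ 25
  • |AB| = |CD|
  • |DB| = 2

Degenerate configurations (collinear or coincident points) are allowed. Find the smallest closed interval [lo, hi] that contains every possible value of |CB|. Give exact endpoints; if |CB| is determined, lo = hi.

|CB| ∈ [20, 27]  (≈ [20.0000, 27.0000])

|AB| ∈ [22, 25]
|BD| ∈ {2}
|CD| ∈ [22, 25]
|AD| ∈ [20, 27]
|BC| ∈ [20, 27]
|AC| ∈ [0, 52]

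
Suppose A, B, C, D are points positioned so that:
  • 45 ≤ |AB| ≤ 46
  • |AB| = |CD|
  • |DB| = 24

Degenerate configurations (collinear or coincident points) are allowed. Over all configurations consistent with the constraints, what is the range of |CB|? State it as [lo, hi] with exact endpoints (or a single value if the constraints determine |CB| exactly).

|AB| ∈ [45, 46]
|BD| ∈ {24}
|CD| ∈ [45, 46]
|AD| ∈ [21, 70]
|BC| ∈ [21, 70]
|AC| ∈ [0, 116]

|CB| ∈ [21, 70]  (≈ [21.0000, 70.0000])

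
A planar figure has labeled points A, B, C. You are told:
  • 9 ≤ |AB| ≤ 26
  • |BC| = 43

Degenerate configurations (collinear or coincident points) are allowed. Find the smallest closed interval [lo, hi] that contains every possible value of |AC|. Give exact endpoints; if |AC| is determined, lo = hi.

|AC| ∈ [17, 69]  (≈ [17.0000, 69.0000])

|AB| ∈ [9, 26]
|BC| ∈ {43}
|AC| ∈ [17, 69]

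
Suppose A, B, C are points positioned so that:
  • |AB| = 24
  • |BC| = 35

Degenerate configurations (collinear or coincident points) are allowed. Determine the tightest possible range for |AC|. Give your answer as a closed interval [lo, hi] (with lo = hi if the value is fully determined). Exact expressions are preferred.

|AC| ∈ [11, 59]  (≈ [11.0000, 59.0000])

|AB| ∈ {24}
|BC| ∈ {35}
|AC| ∈ [11, 59]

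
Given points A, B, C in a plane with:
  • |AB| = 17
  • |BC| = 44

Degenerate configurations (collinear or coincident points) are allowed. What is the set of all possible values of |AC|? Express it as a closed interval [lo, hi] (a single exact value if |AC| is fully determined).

|AC| ∈ [27, 61]  (≈ [27.0000, 61.0000])

|AB| ∈ {17}
|BC| ∈ {44}
|AC| ∈ [27, 61]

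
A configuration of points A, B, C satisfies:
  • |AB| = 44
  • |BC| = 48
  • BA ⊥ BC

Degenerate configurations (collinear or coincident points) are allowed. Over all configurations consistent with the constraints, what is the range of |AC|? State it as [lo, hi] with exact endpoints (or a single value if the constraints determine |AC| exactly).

|AB| ∈ {44}
|BC| ∈ {48}
|AC| ∈ {4·√(265)}

|AC| = 4·√(265)  (≈ 65.1153)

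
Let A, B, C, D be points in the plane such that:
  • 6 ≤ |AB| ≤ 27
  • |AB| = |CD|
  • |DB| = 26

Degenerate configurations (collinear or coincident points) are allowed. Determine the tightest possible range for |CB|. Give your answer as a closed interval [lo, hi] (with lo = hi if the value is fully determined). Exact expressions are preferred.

|AB| ∈ [6, 27]
|BD| ∈ {26}
|CD| ∈ [6, 27]
|AD| ∈ [0, 53]
|BC| ∈ [0, 53]
|AC| ∈ [0, 80]

|CB| ∈ [0, 53]  (≈ [0.0000, 53.0000])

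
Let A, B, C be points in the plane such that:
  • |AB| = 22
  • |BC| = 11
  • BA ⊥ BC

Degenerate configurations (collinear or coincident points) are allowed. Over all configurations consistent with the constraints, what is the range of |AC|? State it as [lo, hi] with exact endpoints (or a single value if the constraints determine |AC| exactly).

|AB| ∈ {22}
|BC| ∈ {11}
|AC| ∈ {11·√(5)}

|AC| = 11·√(5)  (≈ 24.5967)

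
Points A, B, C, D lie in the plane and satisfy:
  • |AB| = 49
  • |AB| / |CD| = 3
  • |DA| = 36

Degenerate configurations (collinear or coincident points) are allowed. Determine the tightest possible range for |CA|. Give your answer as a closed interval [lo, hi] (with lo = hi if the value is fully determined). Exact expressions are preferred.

|CA| ∈ [59/3, 157/3]  (≈ [19.6667, 52.3333])

|AB| ∈ {49}
|AD| ∈ {36}
|CD| ∈ {49/3}
|BD| ∈ [13, 85]
|AC| ∈ [59/3, 157/3]
|BC| ∈ [0, 304/3]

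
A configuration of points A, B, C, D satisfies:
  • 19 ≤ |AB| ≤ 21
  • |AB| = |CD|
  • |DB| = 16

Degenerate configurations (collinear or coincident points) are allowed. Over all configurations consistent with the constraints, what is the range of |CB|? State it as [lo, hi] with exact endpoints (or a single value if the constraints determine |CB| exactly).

|AB| ∈ [19, 21]
|BD| ∈ {16}
|CD| ∈ [19, 21]
|AD| ∈ [3, 37]
|BC| ∈ [3, 37]
|AC| ∈ [0, 58]

|CB| ∈ [3, 37]  (≈ [3.0000, 37.0000])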